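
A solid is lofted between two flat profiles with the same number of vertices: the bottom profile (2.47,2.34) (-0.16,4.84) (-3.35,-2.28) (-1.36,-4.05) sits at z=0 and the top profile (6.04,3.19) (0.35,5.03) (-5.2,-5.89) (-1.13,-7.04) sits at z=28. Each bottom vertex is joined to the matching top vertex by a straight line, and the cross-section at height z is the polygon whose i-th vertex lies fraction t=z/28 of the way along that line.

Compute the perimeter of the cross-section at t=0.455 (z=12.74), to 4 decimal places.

Perimeter at t=0.455: 27.4373

Cross-section at t=0.455: each vertex is (1-t)·p0[i] + t·p1[i].
  v1: (1-0.455)·(2.47,2.34) + 0.455·(6.04,3.19) = (4.0944,2.7268)
  v2: (1-0.455)·(-0.16,4.84) + 0.455·(0.35,5.03) = (0.0721,4.9264)
  v3: (1-0.455)·(-3.35,-2.28) + 0.455·(-5.2,-5.89) = (-4.1917,-3.9225)
  v4: (1-0.455)·(-1.36,-4.05) + 0.455·(-1.13,-7.04) = (-1.2553,-5.4104)
Perimeter = Σ |v_{i+1} − v_i|:
  edge 1→2: √(-4.0223² + 2.1997²) = 4.5845 (running 4.5845)
  edge 2→3: √(-4.2638² + -8.8490²) = 9.8227 (running 14.4072)
  edge 3→4: √(2.9364² + -1.4879²) = 3.2919 (running 17.6990)
  edge 4→1: √(5.3497² + 8.1372²) = 9.7382 (running 27.4373)
Perimeter = 27.4373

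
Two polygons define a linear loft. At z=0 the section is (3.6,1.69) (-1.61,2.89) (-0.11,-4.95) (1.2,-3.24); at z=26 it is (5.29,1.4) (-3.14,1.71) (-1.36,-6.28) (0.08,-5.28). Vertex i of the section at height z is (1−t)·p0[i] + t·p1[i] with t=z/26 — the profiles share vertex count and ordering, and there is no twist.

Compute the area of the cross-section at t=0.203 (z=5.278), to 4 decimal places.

Area at t=0.203: 23.4873

Cross-section at t=0.203: each vertex is (1-t)·p0[i] + t·p1[i].
  v1: (1-0.203)·(3.6,1.69) + 0.203·(5.29,1.4) = (3.9431,1.6311)
  v2: (1-0.203)·(-1.61,2.89) + 0.203·(-3.14,1.71) = (-1.9206,2.6505)
  v3: (1-0.203)·(-0.11,-4.95) + 0.203·(-1.36,-6.28) = (-0.3638,-5.2200)
  v4: (1-0.203)·(1.2,-3.24) + 0.203·(0.08,-5.28) = (0.9726,-3.6541)
Shoelace sum Σ(x_i·y_{i+1} − x_{i+1}·y_i):
  i=1: 3.9431·2.6505 − -1.9206·1.6311 = +13.5837 (running +13.5837)
  i=2: -1.9206·-5.2200 − -0.3638·2.6505 = +10.9896 (running +24.5732)
  i=3: -0.3638·-3.6541 − 0.9726·-5.2200 = +6.4064 (running +30.9796)
  i=4: 0.9726·1.6311 − 3.9431·-3.6541 = +15.9950 (running +46.9746)
Area = |Σ|/2 = |46.9746|/2 = 23.4873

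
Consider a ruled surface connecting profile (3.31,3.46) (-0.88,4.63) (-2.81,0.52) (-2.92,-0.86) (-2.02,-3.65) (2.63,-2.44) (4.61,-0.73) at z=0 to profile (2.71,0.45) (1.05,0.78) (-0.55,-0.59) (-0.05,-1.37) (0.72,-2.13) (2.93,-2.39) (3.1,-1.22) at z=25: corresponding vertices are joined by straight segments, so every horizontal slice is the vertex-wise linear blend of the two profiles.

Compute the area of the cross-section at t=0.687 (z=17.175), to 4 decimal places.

Cross-section at t=0.687: each vertex is (1-t)·p0[i] + t·p1[i].
  v1: (1-0.687)·(3.31,3.46) + 0.687·(2.71,0.45) = (2.8978,1.3921)
  v2: (1-0.687)·(-0.88,4.63) + 0.687·(1.05,0.78) = (0.4459,1.9850)
  v3: (1-0.687)·(-2.81,0.52) + 0.687·(-0.55,-0.59) = (-1.2574,-0.2426)
  v4: (1-0.687)·(-2.92,-0.86) + 0.687·(-0.05,-1.37) = (-0.9483,-1.2104)
  v5: (1-0.687)·(-2.02,-3.65) + 0.687·(0.72,-2.13) = (-0.1376,-2.6058)
  v6: (1-0.687)·(2.63,-2.44) + 0.687·(2.93,-2.39) = (2.8361,-2.4057)
  v7: (1-0.687)·(4.61,-0.73) + 0.687·(3.1,-1.22) = (3.5726,-1.0666)
Shoelace sum Σ(x_i·y_{i+1} − x_{i+1}·y_i):
  i=1: 2.8978·1.9850 − 0.4459·1.3921 = +5.1315 (running +5.1315)
  i=2: 0.4459·-0.2426 − -1.2574·1.9850 = +2.3878 (running +7.5193)
  i=3: -1.2574·-1.2104 − -0.9483·-0.2426 = +1.2919 (running +8.8112)
  i=4: -0.9483·-2.6058 − -0.1376·-1.2104 = +2.3045 (running +11.1157)
  i=5: -0.1376·-2.4057 − 2.8361·-2.6058 = +7.7213 (running +18.8369)
  i=6: 2.8361·-1.0666 − 3.5726·-2.4057 = +5.5694 (running +24.4064)
  i=7: 3.5726·1.3921 − 2.8978·-1.0666 = +8.0644 (running +32.4708)
Area = |Σ|/2 = |32.4708|/2 = 16.2354

Area at t=0.687: 16.2354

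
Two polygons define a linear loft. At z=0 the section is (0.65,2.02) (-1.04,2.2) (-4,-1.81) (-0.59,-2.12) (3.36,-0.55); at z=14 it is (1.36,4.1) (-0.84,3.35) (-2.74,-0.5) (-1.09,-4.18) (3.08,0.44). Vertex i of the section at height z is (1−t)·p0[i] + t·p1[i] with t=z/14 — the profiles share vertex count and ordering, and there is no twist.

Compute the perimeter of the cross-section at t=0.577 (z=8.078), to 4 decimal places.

Cross-section at t=0.577: each vertex is (1-t)·p0[i] + t·p1[i].
  v1: (1-0.577)·(0.65,2.02) + 0.577·(1.36,4.1) = (1.0597,3.2202)
  v2: (1-0.577)·(-1.04,2.2) + 0.577·(-0.84,3.35) = (-0.9246,2.8636)
  v3: (1-0.577)·(-4,-1.81) + 0.577·(-2.74,-0.5) = (-3.2730,-1.0541)
  v4: (1-0.577)·(-0.59,-2.12) + 0.577·(-1.09,-4.18) = (-0.8785,-3.3086)
  v5: (1-0.577)·(3.36,-0.55) + 0.577·(3.08,0.44) = (3.1984,0.0212)
Perimeter = Σ |v_{i+1} − v_i|:
  edge 1→2: √(-1.9843² + -0.3566²) = 2.0161 (running 2.0161)
  edge 2→3: √(-2.3484² + -3.9177²) = 4.5676 (running 6.5837)
  edge 3→4: √(2.3945² + -2.2545²) = 3.2888 (running 9.8725)
  edge 4→5: √(4.0769² + 3.3298²) = 5.2640 (running 15.1364)
  edge 5→1: √(-2.1388² + 3.1989²) = 3.8481 (running 18.9845)
Perimeter = 18.9845

Perimeter at t=0.577: 18.9845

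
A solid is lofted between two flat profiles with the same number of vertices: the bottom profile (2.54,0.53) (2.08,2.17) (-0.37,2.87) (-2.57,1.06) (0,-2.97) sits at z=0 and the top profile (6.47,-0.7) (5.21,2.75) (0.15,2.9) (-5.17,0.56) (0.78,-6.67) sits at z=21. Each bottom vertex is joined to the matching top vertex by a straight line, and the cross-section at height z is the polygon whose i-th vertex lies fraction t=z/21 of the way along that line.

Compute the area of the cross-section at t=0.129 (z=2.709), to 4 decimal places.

Area at t=0.129: 21.1203

Cross-section at t=0.129: each vertex is (1-t)·p0[i] + t·p1[i].
  v1: (1-0.129)·(2.54,0.53) + 0.129·(6.47,-0.7) = (3.0470,0.3713)
  v2: (1-0.129)·(2.08,2.17) + 0.129·(5.21,2.75) = (2.4838,2.2448)
  v3: (1-0.129)·(-0.37,2.87) + 0.129·(0.15,2.9) = (-0.3029,2.8739)
  v4: (1-0.129)·(-2.57,1.06) + 0.129·(-5.17,0.56) = (-2.9054,0.9955)
  v5: (1-0.129)·(0,-2.97) + 0.129·(0.78,-6.67) = (0.1006,-3.4473)
Shoelace sum Σ(x_i·y_{i+1} − x_{i+1}·y_i):
  i=1: 3.0470·2.2448 − 2.4838·0.3713 = +5.9176 (running +5.9176)
  i=2: 2.4838·2.8739 − -0.3029·2.2448 = +7.8180 (running +13.7356)
  i=3: -0.3029·0.9955 − -2.9054·2.8739 = +8.0482 (running +21.7838)
  i=4: -2.9054·-3.4473 − 0.1006·0.9955 = +9.9156 (running +31.6994)
  i=5: 0.1006·0.3713 − 3.0470·-3.4473 = +10.5412 (running +42.2406)
Area = |Σ|/2 = |42.2406|/2 = 21.1203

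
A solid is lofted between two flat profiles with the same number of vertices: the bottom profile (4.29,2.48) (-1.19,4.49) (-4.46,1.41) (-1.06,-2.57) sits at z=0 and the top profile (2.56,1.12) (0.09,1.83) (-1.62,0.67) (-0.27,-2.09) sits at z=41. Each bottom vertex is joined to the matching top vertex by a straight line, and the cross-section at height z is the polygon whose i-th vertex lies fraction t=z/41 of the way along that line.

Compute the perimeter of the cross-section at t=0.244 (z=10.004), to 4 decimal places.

Cross-section at t=0.244: each vertex is (1-t)·p0[i] + t·p1[i].
  v1: (1-0.244)·(4.29,2.48) + 0.244·(2.56,1.12) = (3.8679,2.1482)
  v2: (1-0.244)·(-1.19,4.49) + 0.244·(0.09,1.83) = (-0.8777,3.8410)
  v3: (1-0.244)·(-4.46,1.41) + 0.244·(-1.62,0.67) = (-3.7670,1.2294)
  v4: (1-0.244)·(-1.06,-2.57) + 0.244·(-0.27,-2.09) = (-0.8672,-2.4529)
Perimeter = Σ |v_{i+1} − v_i|:
  edge 1→2: √(-4.7456² + 1.6928²) = 5.0384 (running 5.0384)
  edge 2→3: √(-2.8894² + -2.6115²) = 3.8947 (running 8.9331)
  edge 3→4: √(2.8998² + -3.6823²) = 4.6870 (running 13.6201)
  edge 4→1: √(4.7351² + 4.6010²) = 6.6023 (running 20.2225)
Perimeter = 20.2225

Perimeter at t=0.244: 20.2225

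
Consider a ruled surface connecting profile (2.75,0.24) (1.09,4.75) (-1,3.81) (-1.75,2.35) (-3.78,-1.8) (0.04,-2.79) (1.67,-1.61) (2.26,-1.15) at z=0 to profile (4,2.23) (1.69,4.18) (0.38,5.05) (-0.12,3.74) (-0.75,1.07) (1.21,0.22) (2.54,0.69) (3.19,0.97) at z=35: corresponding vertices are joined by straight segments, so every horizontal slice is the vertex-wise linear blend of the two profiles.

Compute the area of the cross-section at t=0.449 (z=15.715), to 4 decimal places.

Cross-section at t=0.449: each vertex is (1-t)·p0[i] + t·p1[i].
  v1: (1-0.449)·(2.75,0.24) + 0.449·(4,2.23) = (3.3112,1.1335)
  v2: (1-0.449)·(1.09,4.75) + 0.449·(1.69,4.18) = (1.3594,4.4941)
  v3: (1-0.449)·(-1,3.81) + 0.449·(0.38,5.05) = (-0.3804,4.3668)
  v4: (1-0.449)·(-1.75,2.35) + 0.449·(-0.12,3.74) = (-1.0181,2.9741)
  v5: (1-0.449)·(-3.78,-1.8) + 0.449·(-0.75,1.07) = (-2.4195,-0.5114)
  v6: (1-0.449)·(0.04,-2.79) + 0.449·(1.21,0.22) = (0.5653,-1.4385)
  v7: (1-0.449)·(1.67,-1.61) + 0.449·(2.54,0.69) = (2.0606,-0.5773)
  v8: (1-0.449)·(2.26,-1.15) + 0.449·(3.19,0.97) = (2.6776,-0.1981)
Shoelace sum Σ(x_i·y_{i+1} − x_{i+1}·y_i):
  i=1: 3.3112·4.4941 − 1.3594·1.1335 = +13.3401 (running +13.3401)
  i=2: 1.3594·4.3668 − -0.3804·4.4941 = +7.6456 (running +20.9857)
  i=3: -0.3804·2.9741 − -1.0181·4.3668 = +3.3146 (running +24.3004)
  i=4: -1.0181·-0.5114 − -2.4195·2.9741 = +7.7166 (running +32.0170)
  i=5: -2.4195·-1.4385 − 0.5653·-0.5114 = +3.7696 (running +35.7866)
  i=6: 0.5653·-0.5773 − 2.0606·-1.4385 = +2.6379 (running +38.4244)
  i=7: 2.0606·-0.1981 − 2.6776·-0.5773 = +1.1375 (running +39.5619)
  i=8: 2.6776·1.1335 − 3.3112·-0.1981 = +3.6911 (running +43.2530)
Area = |Σ|/2 = |43.2530|/2 = 21.6265

Area at t=0.449: 21.6265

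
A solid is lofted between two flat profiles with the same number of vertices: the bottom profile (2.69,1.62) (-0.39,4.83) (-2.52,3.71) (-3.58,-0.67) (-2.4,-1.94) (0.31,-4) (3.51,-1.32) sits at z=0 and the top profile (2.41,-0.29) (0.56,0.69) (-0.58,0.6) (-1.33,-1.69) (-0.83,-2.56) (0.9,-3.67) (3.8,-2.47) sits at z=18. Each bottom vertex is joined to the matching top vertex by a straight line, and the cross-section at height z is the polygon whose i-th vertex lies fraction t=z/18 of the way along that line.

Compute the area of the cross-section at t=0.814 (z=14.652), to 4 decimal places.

Cross-section at t=0.814: each vertex is (1-t)·p0[i] + t·p1[i].
  v1: (1-0.814)·(2.69,1.62) + 0.814·(2.41,-0.29) = (2.4621,0.0653)
  v2: (1-0.814)·(-0.39,4.83) + 0.814·(0.56,0.69) = (0.3833,1.4600)
  v3: (1-0.814)·(-2.52,3.71) + 0.814·(-0.58,0.6) = (-0.9408,1.1785)
  v4: (1-0.814)·(-3.58,-0.67) + 0.814·(-1.33,-1.69) = (-1.7485,-1.5003)
  v5: (1-0.814)·(-2.4,-1.94) + 0.814·(-0.83,-2.56) = (-1.1220,-2.4447)
  v6: (1-0.814)·(0.31,-4) + 0.814·(0.9,-3.67) = (0.7903,-3.7314)
  v7: (1-0.814)·(3.51,-1.32) + 0.814·(3.8,-2.47) = (3.7461,-2.2561)
Shoelace sum Σ(x_i·y_{i+1} − x_{i+1}·y_i):
  i=1: 2.4621·1.4600 − 0.3833·0.0653 = +3.5697 (running +3.5697)
  i=2: 0.3833·1.1785 − -0.9408·1.4600 = +1.8254 (running +5.3951)
  i=3: -0.9408·-1.5003 − -1.7485·1.1785 = +3.4721 (running +8.8671)
  i=4: -1.7485·-2.4447 − -1.1220·-1.5003 = +2.5912 (running +11.4583)
  i=5: -1.1220·-3.7314 − 0.7903·-2.4447 = +6.1186 (running +17.5769)
  i=6: 0.7903·-2.2561 − 3.7461·-3.7314 = +12.1951 (running +29.7720)
  i=7: 3.7461·0.0653 − 2.4621·-2.2561 = +5.7992 (running +35.5712)
Area = |Σ|/2 = |35.5712|/2 = 17.7856

Area at t=0.814: 17.7856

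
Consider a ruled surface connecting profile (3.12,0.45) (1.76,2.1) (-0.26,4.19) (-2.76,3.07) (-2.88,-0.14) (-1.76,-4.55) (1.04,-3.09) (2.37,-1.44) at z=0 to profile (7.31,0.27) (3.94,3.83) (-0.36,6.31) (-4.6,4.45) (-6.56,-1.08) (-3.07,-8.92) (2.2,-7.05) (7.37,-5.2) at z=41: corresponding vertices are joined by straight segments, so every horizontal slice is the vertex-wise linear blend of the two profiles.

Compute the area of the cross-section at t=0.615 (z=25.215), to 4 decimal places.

Area at t=0.615: 93.5362

Cross-section at t=0.615: each vertex is (1-t)·p0[i] + t·p1[i].
  v1: (1-0.615)·(3.12,0.45) + 0.615·(7.31,0.27) = (5.6968,0.3393)
  v2: (1-0.615)·(1.76,2.1) + 0.615·(3.94,3.83) = (3.1007,3.1639)
  v3: (1-0.615)·(-0.26,4.19) + 0.615·(-0.36,6.31) = (-0.3215,5.4938)
  v4: (1-0.615)·(-2.76,3.07) + 0.615·(-4.6,4.45) = (-3.8916,3.9187)
  v5: (1-0.615)·(-2.88,-0.14) + 0.615·(-6.56,-1.08) = (-5.1432,-0.7181)
  v6: (1-0.615)·(-1.76,-4.55) + 0.615·(-3.07,-8.92) = (-2.5656,-7.2376)
  v7: (1-0.615)·(1.04,-3.09) + 0.615·(2.2,-7.05) = (1.7534,-5.5254)
  v8: (1-0.615)·(2.37,-1.44) + 0.615·(7.37,-5.2) = (5.4450,-3.7524)
Shoelace sum Σ(x_i·y_{i+1} − x_{i+1}·y_i):
  i=1: 5.6968·3.1639 − 3.1007·0.3393 = +16.9725 (running +16.9725)
  i=2: 3.1007·5.4938 − -0.3215·3.1639 = +18.0518 (running +35.0243)
  i=3: -0.3215·3.9187 − -3.8916·5.4938 = +20.1198 (running +55.1441)
  i=4: -3.8916·-0.7181 − -5.1432·3.9187 = +22.9492 (running +78.0933)
  i=5: -5.1432·-7.2376 − -2.5656·-0.7181 = +35.3818 (running +113.4751)
  i=6: -2.5656·-5.5254 − 1.7534·-7.2376 = +26.8666 (running +140.3417)
  i=7: 1.7534·-3.7524 − 5.4450·-5.5254 = +23.5063 (running +163.8480)
  i=8: 5.4450·0.3393 − 5.6968·-3.7524 = +23.2243 (running +187.0724)
Area = |Σ|/2 = |187.0724|/2 = 93.5362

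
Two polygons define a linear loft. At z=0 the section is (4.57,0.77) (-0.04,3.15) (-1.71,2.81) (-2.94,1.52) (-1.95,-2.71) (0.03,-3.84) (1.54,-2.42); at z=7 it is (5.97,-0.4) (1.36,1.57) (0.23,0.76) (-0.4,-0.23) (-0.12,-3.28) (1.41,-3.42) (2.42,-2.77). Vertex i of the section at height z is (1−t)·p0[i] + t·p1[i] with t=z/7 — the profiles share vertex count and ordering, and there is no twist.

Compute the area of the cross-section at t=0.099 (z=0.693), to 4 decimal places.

Cross-section at t=0.099: each vertex is (1-t)·p0[i] + t·p1[i].
  v1: (1-0.099)·(4.57,0.77) + 0.099·(5.97,-0.4) = (4.7086,0.6542)
  v2: (1-0.099)·(-0.04,3.15) + 0.099·(1.36,1.57) = (0.0986,2.9936)
  v3: (1-0.099)·(-1.71,2.81) + 0.099·(0.23,0.76) = (-1.5179,2.6071)
  v4: (1-0.099)·(-2.94,1.52) + 0.099·(-0.4,-0.23) = (-2.6885,1.3468)
  v5: (1-0.099)·(-1.95,-2.71) + 0.099·(-0.12,-3.28) = (-1.7688,-2.7664)
  v6: (1-0.099)·(0.03,-3.84) + 0.099·(1.41,-3.42) = (0.1666,-3.7984)
  v7: (1-0.099)·(1.54,-2.42) + 0.099·(2.42,-2.77) = (1.6271,-2.4546)
Shoelace sum Σ(x_i·y_{i+1} − x_{i+1}·y_i):
  i=1: 4.7086·2.9936 − 0.0986·0.6542 = +14.0311 (running +14.0311)
  i=2: 0.0986·2.6071 − -1.5179·2.9936 = +4.8011 (running +18.8322)
  i=3: -1.5179·1.3468 − -2.6885·2.6071 = +4.9649 (running +23.7971)
  i=4: -2.6885·-2.7664 − -1.7688·1.3468 = +9.8198 (running +33.6169)
  i=5: -1.7688·-3.7984 − 0.1666·-2.7664 = +7.1797 (running +40.7966)
  i=6: 0.1666·-2.4546 − 1.6271·-3.7984 = +5.7715 (running +46.5681)
  i=7: 1.6271·0.6542 − 4.7086·-2.4546 = +12.6224 (running +59.1905)
Area = |Σ|/2 = |59.1905|/2 = 29.5952

Area at t=0.099: 29.5952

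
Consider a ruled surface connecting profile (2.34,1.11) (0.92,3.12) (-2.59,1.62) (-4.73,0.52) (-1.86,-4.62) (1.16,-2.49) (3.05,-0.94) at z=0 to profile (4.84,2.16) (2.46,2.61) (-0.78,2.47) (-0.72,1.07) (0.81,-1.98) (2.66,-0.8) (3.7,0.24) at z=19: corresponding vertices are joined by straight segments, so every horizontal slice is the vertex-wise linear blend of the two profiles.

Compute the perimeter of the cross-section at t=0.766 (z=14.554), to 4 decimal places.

Perimeter at t=0.766: 17.3514

Cross-section at t=0.766: each vertex is (1-t)·p0[i] + t·p1[i].
  v1: (1-0.766)·(2.34,1.11) + 0.766·(4.84,2.16) = (4.2550,1.9143)
  v2: (1-0.766)·(0.92,3.12) + 0.766·(2.46,2.61) = (2.0996,2.7293)
  v3: (1-0.766)·(-2.59,1.62) + 0.766·(-0.78,2.47) = (-1.2035,2.2711)
  v4: (1-0.766)·(-4.73,0.52) + 0.766·(-0.72,1.07) = (-1.6583,0.9413)
  v5: (1-0.766)·(-1.86,-4.62) + 0.766·(0.81,-1.98) = (0.1852,-2.5978)
  v6: (1-0.766)·(1.16,-2.49) + 0.766·(2.66,-0.8) = (2.3090,-1.1955)
  v7: (1-0.766)·(3.05,-0.94) + 0.766·(3.7,0.24) = (3.5479,-0.0361)
Perimeter = Σ |v_{i+1} − v_i|:
  edge 1→2: √(-2.1554² + 0.8150²) = 2.3043 (running 2.3043)
  edge 2→3: √(-3.3032² + -0.4582²) = 3.3348 (running 5.6391)
  edge 3→4: √(-0.4548² + -1.3298²) = 1.4054 (running 7.0446)
  edge 4→5: √(1.8436² + -3.5391²) = 3.9904 (running 11.0350)
  edge 5→6: √(2.1238² + 1.4023²) = 2.5450 (running 13.5800)
  edge 6→7: √(1.2389² + 1.1593²) = 1.6967 (running 15.2767)
  edge 7→1: √(0.7071² + 1.9504²) = 2.0746 (running 17.3514)
Perimeter = 17.3514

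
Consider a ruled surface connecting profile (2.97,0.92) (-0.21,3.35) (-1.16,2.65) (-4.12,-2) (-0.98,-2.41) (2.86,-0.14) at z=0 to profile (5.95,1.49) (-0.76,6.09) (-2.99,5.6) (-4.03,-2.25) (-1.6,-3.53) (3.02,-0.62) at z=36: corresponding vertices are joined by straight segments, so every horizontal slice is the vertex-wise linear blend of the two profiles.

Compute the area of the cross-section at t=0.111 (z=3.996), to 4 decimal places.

Area at t=0.111: 25.3782

Cross-section at t=0.111: each vertex is (1-t)·p0[i] + t·p1[i].
  v1: (1-0.111)·(2.97,0.92) + 0.111·(5.95,1.49) = (3.3008,0.9833)
  v2: (1-0.111)·(-0.21,3.35) + 0.111·(-0.76,6.09) = (-0.2711,3.6541)
  v3: (1-0.111)·(-1.16,2.65) + 0.111·(-2.99,5.6) = (-1.3631,2.9774)
  v4: (1-0.111)·(-4.12,-2) + 0.111·(-4.03,-2.25) = (-4.1100,-2.0278)
  v5: (1-0.111)·(-0.98,-2.41) + 0.111·(-1.6,-3.53) = (-1.0488,-2.5343)
  v6: (1-0.111)·(2.86,-0.14) + 0.111·(3.02,-0.62) = (2.8778,-0.1933)
Shoelace sum Σ(x_i·y_{i+1} − x_{i+1}·y_i):
  i=1: 3.3008·3.6541 − -0.2711·0.9833 = +12.3280 (running +12.3280)
  i=2: -0.2711·2.9774 − -1.3631·3.6541 = +4.1740 (running +16.5021)
  i=3: -1.3631·-2.0278 − -4.1100·2.9774 = +15.0014 (running +31.5035)
  i=4: -4.1100·-2.5343 − -1.0488·-2.0278 = +8.2893 (running +39.7928)
  i=5: -1.0488·-0.1933 − 2.8778·-2.5343 = +7.4959 (running +47.2887)
  i=6: 2.8778·0.9833 − 3.3008·-0.1933 = +3.4676 (running +50.7563)
Area = |Σ|/2 = |50.7563|/2 = 25.3782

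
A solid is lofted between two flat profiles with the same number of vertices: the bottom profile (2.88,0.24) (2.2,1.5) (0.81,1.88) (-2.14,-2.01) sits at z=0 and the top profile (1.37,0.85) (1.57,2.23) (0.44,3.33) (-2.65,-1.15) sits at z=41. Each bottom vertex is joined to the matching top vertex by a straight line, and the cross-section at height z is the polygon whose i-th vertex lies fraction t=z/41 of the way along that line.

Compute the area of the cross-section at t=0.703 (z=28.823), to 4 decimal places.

Cross-section at t=0.703: each vertex is (1-t)·p0[i] + t·p1[i].
  v1: (1-0.703)·(2.88,0.24) + 0.703·(1.37,0.85) = (1.8185,0.6688)
  v2: (1-0.703)·(2.2,1.5) + 0.703·(1.57,2.23) = (1.7571,2.0132)
  v3: (1-0.703)·(0.81,1.88) + 0.703·(0.44,3.33) = (0.5499,2.8994)
  v4: (1-0.703)·(-2.14,-2.01) + 0.703·(-2.65,-1.15) = (-2.4985,-1.4054)
Shoelace sum Σ(x_i·y_{i+1} − x_{i+1}·y_i):
  i=1: 1.8185·2.0132 − 1.7571·0.6688 = +2.4857 (running +2.4857)
  i=2: 1.7571·2.8994 − 0.5499·2.0132 = +3.9874 (running +6.4732)
  i=3: 0.5499·-1.4054 − -2.4985·2.8994 = +6.4713 (running +12.9444)
  i=4: -2.4985·0.6688 − 1.8185·-1.4054 = +0.8846 (running +13.8291)
Area = |Σ|/2 = |13.8291|/2 = 6.9145

Area at t=0.703: 6.9145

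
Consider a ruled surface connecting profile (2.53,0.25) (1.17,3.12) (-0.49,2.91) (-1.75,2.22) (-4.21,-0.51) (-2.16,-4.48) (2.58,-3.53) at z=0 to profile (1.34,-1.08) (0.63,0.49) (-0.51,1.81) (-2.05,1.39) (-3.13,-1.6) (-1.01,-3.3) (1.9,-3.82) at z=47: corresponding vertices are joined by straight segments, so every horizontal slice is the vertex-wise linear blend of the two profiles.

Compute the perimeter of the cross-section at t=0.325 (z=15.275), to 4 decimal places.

Cross-section at t=0.325: each vertex is (1-t)·p0[i] + t·p1[i].
  v1: (1-0.325)·(2.53,0.25) + 0.325·(1.34,-1.08) = (2.1433,-0.1823)
  v2: (1-0.325)·(1.17,3.12) + 0.325·(0.63,0.49) = (0.9945,2.2653)
  v3: (1-0.325)·(-0.49,2.91) + 0.325·(-0.51,1.81) = (-0.4965,2.5525)
  v4: (1-0.325)·(-1.75,2.22) + 0.325·(-2.05,1.39) = (-1.8475,1.9503)
  v5: (1-0.325)·(-4.21,-0.51) + 0.325·(-3.13,-1.6) = (-3.8590,-0.8643)
  v6: (1-0.325)·(-2.16,-4.48) + 0.325·(-1.01,-3.3) = (-1.7863,-4.0965)
  v7: (1-0.325)·(2.58,-3.53) + 0.325·(1.9,-3.82) = (2.3590,-3.6242)
Perimeter = Σ |v_{i+1} − v_i|:
  edge 1→2: √(-1.1488² + 2.4475²) = 2.7037 (running 2.7037)
  edge 2→3: √(-1.4910² + 0.2872²) = 1.5184 (running 4.2221)
  edge 3→4: √(-1.3510² + -0.6023²) = 1.4792 (running 5.7013)
  edge 4→5: √(-2.0115² + -2.8145²) = 3.4594 (running 9.1607)
  edge 5→6: √(2.0727² + -3.2323²) = 3.8398 (running 13.0004)
  edge 6→7: √(4.1453² + 0.4723²) = 4.1721 (running 17.1725)
  edge 7→1: √(-0.2157² + 3.4420²) = 3.4488 (running 20.6212)
Perimeter = 20.6212

Perimeter at t=0.325: 20.6212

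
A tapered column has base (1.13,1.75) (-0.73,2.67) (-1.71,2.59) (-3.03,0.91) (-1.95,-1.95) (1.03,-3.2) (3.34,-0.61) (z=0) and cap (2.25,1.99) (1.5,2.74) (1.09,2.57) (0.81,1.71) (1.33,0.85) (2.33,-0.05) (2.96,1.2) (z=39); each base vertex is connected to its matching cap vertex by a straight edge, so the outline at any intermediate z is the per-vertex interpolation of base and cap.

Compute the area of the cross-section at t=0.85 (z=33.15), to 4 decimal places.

Area at t=0.85: 4.9859

Cross-section at t=0.85: each vertex is (1-t)·p0[i] + t·p1[i].
  v1: (1-0.85)·(1.13,1.75) + 0.85·(2.25,1.99) = (2.0820,1.9540)
  v2: (1-0.85)·(-0.73,2.67) + 0.85·(1.5,2.74) = (1.1655,2.7295)
  v3: (1-0.85)·(-1.71,2.59) + 0.85·(1.09,2.57) = (0.6700,2.5730)
  v4: (1-0.85)·(-3.03,0.91) + 0.85·(0.81,1.71) = (0.2340,1.5900)
  v5: (1-0.85)·(-1.95,-1.95) + 0.85·(1.33,0.85) = (0.8380,0.4300)
  v6: (1-0.85)·(1.03,-3.2) + 0.85·(2.33,-0.05) = (2.1350,-0.5225)
  v7: (1-0.85)·(3.34,-0.61) + 0.85·(2.96,1.2) = (3.0170,0.9285)
Shoelace sum Σ(x_i·y_{i+1} − x_{i+1}·y_i):
  i=1: 2.0820·2.7295 − 1.1655·1.9540 = +3.4054 (running +3.4054)
  i=2: 1.1655·2.5730 − 0.6700·2.7295 = +1.1701 (running +4.5755)
  i=3: 0.6700·1.5900 − 0.2340·2.5730 = +0.4632 (running +5.0387)
  i=4: 0.2340·0.4300 − 0.8380·1.5900 = -1.2318 (running +3.8069)
  i=5: 0.8380·-0.5225 − 2.1350·0.4300 = -1.3559 (running +2.4510)
  i=6: 2.1350·0.9285 − 3.0170·-0.5225 = +3.5587 (running +6.0097)
  i=7: 3.0170·1.9540 − 2.0820·0.9285 = +3.9621 (running +9.9718)
Area = |Σ|/2 = |9.9718|/2 = 4.9859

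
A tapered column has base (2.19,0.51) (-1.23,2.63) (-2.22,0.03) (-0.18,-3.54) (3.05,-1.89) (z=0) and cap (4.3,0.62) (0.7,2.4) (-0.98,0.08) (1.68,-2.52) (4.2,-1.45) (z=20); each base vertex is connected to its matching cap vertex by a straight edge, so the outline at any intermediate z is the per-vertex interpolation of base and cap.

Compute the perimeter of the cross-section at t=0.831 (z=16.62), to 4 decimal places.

Perimeter at t=0.831: 15.6293

Cross-section at t=0.831: each vertex is (1-t)·p0[i] + t·p1[i].
  v1: (1-0.831)·(2.19,0.51) + 0.831·(4.3,0.62) = (3.9434,0.6014)
  v2: (1-0.831)·(-1.23,2.63) + 0.831·(0.7,2.4) = (0.3738,2.4389)
  v3: (1-0.831)·(-2.22,0.03) + 0.831·(-0.98,0.08) = (-1.1896,0.0716)
  v4: (1-0.831)·(-0.18,-3.54) + 0.831·(1.68,-2.52) = (1.3657,-2.6924)
  v5: (1-0.831)·(3.05,-1.89) + 0.831·(4.2,-1.45) = (4.0057,-1.5244)
Perimeter = Σ |v_{i+1} − v_i|:
  edge 1→2: √(-3.5696² + 1.8375²) = 4.0147 (running 4.0147)
  edge 2→3: √(-1.5634² + -2.3673²) = 2.8370 (running 6.8517)
  edge 3→4: √(2.5552² + -2.7639²) = 3.7641 (running 10.6158)
  edge 4→5: √(2.6400² + 1.1680²) = 2.8868 (running 13.5026)
  edge 5→1: √(-0.0622² + 2.1258²) = 2.1267 (running 15.6293)
Perimeter = 15.6293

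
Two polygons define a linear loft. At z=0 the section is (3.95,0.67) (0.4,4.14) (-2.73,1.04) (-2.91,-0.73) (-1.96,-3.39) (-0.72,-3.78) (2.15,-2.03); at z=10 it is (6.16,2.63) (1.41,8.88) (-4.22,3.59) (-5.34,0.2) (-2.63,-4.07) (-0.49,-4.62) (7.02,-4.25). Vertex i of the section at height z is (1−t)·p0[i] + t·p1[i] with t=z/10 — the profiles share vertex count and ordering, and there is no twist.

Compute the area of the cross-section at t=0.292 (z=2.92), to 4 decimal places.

Area at t=0.292: 51.1817

Cross-section at t=0.292: each vertex is (1-t)·p0[i] + t·p1[i].
  v1: (1-0.292)·(3.95,0.67) + 0.292·(6.16,2.63) = (4.5953,1.2423)
  v2: (1-0.292)·(0.4,4.14) + 0.292·(1.41,8.88) = (0.6949,5.5241)
  v3: (1-0.292)·(-2.73,1.04) + 0.292·(-4.22,3.59) = (-3.1651,1.7846)
  v4: (1-0.292)·(-2.91,-0.73) + 0.292·(-5.34,0.2) = (-3.6196,-0.4584)
  v5: (1-0.292)·(-1.96,-3.39) + 0.292·(-2.63,-4.07) = (-2.1556,-3.5886)
  v6: (1-0.292)·(-0.72,-3.78) + 0.292·(-0.49,-4.62) = (-0.6528,-4.0253)
  v7: (1-0.292)·(2.15,-2.03) + 0.292·(7.02,-4.25) = (3.5720,-2.6782)
Shoelace sum Σ(x_i·y_{i+1} − x_{i+1}·y_i):
  i=1: 4.5953·5.5241 − 0.6949·1.2423 = +24.5216 (running +24.5216)
  i=2: 0.6949·1.7846 − -3.1651·5.5241 = +18.7243 (running +43.2459)
  i=3: -3.1651·-0.4584 − -3.6196·1.7846 = +7.9105 (running +51.1564)
  i=4: -3.6196·-3.5886 − -2.1556·-0.4584 = +12.0008 (running +63.1572)
  i=5: -2.1556·-4.0253 − -0.6528·-3.5886 = +6.3343 (running +69.4915)
  i=6: -0.6528·-2.6782 − 3.5720·-4.0253 = +16.1269 (running +85.6184)
  i=7: 3.5720·1.2423 − 4.5953·-2.6782 = +16.7450 (running +102.3634)
Area = |Σ|/2 = |102.3634|/2 = 51.1817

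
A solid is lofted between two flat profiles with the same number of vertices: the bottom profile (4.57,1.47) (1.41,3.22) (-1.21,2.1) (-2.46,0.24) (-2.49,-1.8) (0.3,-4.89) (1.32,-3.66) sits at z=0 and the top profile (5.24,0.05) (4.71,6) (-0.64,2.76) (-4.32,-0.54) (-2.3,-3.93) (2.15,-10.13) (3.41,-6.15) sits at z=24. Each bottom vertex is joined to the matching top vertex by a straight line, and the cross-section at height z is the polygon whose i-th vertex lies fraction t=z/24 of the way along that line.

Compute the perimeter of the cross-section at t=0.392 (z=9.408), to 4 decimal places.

Cross-section at t=0.392: each vertex is (1-t)·p0[i] + t·p1[i].
  v1: (1-0.392)·(4.57,1.47) + 0.392·(5.24,0.05) = (4.8326,0.9134)
  v2: (1-0.392)·(1.41,3.22) + 0.392·(4.71,6) = (2.7036,4.3098)
  v3: (1-0.392)·(-1.21,2.1) + 0.392·(-0.64,2.76) = (-0.9866,2.3587)
  v4: (1-0.392)·(-2.46,0.24) + 0.392·(-4.32,-0.54) = (-3.1891,-0.0658)
  v5: (1-0.392)·(-2.49,-1.8) + 0.392·(-2.3,-3.93) = (-2.4155,-2.6350)
  v6: (1-0.392)·(0.3,-4.89) + 0.392·(2.15,-10.13) = (1.0252,-6.9441)
  v7: (1-0.392)·(1.32,-3.66) + 0.392·(3.41,-6.15) = (2.1393,-4.6361)
Perimeter = Σ |v_{i+1} − v_i|:
  edge 1→2: √(-2.1290² + 3.3964²) = 4.0085 (running 4.0085)
  edge 2→3: √(-3.6902² + -1.9510²) = 4.1742 (running 8.1827)
  edge 3→4: √(-2.2026² + -2.4245²) = 3.2756 (running 11.4583)
  edge 4→5: √(0.7736² + -2.5692²) = 2.6831 (running 14.1414)
  edge 5→6: √(3.4407² + -4.3091²) = 5.5143 (running 19.6557)
  edge 6→7: √(1.1141² + 2.3080²) = 2.5628 (running 22.2185)
  edge 7→1: √(2.6934² + 5.5494²) = 6.1685 (running 28.3870)
Perimeter = 28.3870

Perimeter at t=0.392: 28.3870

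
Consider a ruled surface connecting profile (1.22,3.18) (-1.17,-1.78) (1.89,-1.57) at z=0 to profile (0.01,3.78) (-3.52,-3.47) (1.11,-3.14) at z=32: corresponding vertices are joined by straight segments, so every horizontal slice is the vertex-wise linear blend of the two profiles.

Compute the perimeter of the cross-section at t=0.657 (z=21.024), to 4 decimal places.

Perimeter at t=0.657: 17.5367

Cross-section at t=0.657: each vertex is (1-t)·p0[i] + t·p1[i].
  v1: (1-0.657)·(1.22,3.18) + 0.657·(0.01,3.78) = (0.4250,3.5742)
  v2: (1-0.657)·(-1.17,-1.78) + 0.657·(-3.52,-3.47) = (-2.7140,-2.8903)
  v3: (1-0.657)·(1.89,-1.57) + 0.657·(1.11,-3.14) = (1.3775,-2.6015)
Perimeter = Σ |v_{i+1} − v_i|:
  edge 1→2: √(-3.1390² + -6.4645²) = 7.1863 (running 7.1863)
  edge 2→3: √(4.0915² + 0.2888²) = 4.1017 (running 11.2880)
  edge 3→1: √(-0.9525² + 6.1757²) = 6.2487 (running 17.5367)
Perimeter = 17.5367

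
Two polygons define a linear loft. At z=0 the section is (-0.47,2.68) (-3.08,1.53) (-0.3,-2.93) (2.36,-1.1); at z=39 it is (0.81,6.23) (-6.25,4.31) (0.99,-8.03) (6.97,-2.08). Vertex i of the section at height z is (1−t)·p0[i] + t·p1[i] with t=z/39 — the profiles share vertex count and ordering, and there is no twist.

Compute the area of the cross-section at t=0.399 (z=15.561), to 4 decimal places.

Cross-section at t=0.399: each vertex is (1-t)·p0[i] + t·p1[i].
  v1: (1-0.399)·(-0.47,2.68) + 0.399·(0.81,6.23) = (0.0407,4.0965)
  v2: (1-0.399)·(-3.08,1.53) + 0.399·(-6.25,4.31) = (-4.3448,2.6392)
  v3: (1-0.399)·(-0.3,-2.93) + 0.399·(0.99,-8.03) = (0.2147,-4.9649)
  v4: (1-0.399)·(2.36,-1.1) + 0.399·(6.97,-2.08) = (4.1994,-1.4910)
Shoelace sum Σ(x_i·y_{i+1} − x_{i+1}·y_i):
  i=1: 0.0407·2.6392 − -4.3448·4.0965 = +17.9058 (running +17.9058)
  i=2: -4.3448·-4.9649 − 0.2147·2.6392 = +21.0050 (running +38.9108)
  i=3: 0.2147·-1.4910 − 4.1994·-4.9649 = +20.5294 (running +59.4402)
  i=4: 4.1994·4.0965 − 0.0407·-1.4910 = +17.2633 (running +76.7035)
Area = |Σ|/2 = |76.7035|/2 = 38.3518

Area at t=0.399: 38.3518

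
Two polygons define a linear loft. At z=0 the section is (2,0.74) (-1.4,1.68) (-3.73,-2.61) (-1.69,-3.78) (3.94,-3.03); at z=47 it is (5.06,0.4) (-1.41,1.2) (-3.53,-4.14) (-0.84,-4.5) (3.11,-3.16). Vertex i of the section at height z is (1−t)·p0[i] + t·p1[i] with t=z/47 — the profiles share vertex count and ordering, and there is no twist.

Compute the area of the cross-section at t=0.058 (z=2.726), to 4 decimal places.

Area at t=0.058: 26.7937

Cross-section at t=0.058: each vertex is (1-t)·p0[i] + t·p1[i].
  v1: (1-0.058)·(2,0.74) + 0.058·(5.06,0.4) = (2.1775,0.7203)
  v2: (1-0.058)·(-1.4,1.68) + 0.058·(-1.41,1.2) = (-1.4006,1.6522)
  v3: (1-0.058)·(-3.73,-2.61) + 0.058·(-3.53,-4.14) = (-3.7184,-2.6987)
  v4: (1-0.058)·(-1.69,-3.78) + 0.058·(-0.84,-4.5) = (-1.6407,-3.8218)
  v5: (1-0.058)·(3.94,-3.03) + 0.058·(3.11,-3.16) = (3.8919,-3.0375)
Shoelace sum Σ(x_i·y_{i+1} − x_{i+1}·y_i):
  i=1: 2.1775·1.6522 − -1.4006·0.7203 = +4.6064 (running +4.6064)
  i=2: -1.4006·-2.6987 − -3.7184·1.6522 = +9.9232 (running +14.5295)
  i=3: -3.7184·-3.8218 − -1.6407·-2.6987 = +9.7830 (running +24.3126)
  i=4: -1.6407·-3.0375 − 3.8919·-3.8218 = +19.8574 (running +44.1700)
  i=5: 3.8919·0.7203 − 2.1775·-3.0375 = +9.4174 (running +53.5874)
Area = |Σ|/2 = |53.5874|/2 = 26.7937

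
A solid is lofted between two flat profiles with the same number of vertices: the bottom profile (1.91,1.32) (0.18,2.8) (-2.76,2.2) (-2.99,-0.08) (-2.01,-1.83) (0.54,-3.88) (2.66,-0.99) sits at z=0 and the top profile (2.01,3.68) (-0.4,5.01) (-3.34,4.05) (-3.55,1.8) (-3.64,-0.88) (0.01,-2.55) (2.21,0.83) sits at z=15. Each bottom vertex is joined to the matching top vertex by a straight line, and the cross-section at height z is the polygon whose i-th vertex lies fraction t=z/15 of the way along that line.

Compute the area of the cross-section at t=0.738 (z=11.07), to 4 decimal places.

Area at t=0.738: 30.7534

Cross-section at t=0.738: each vertex is (1-t)·p0[i] + t·p1[i].
  v1: (1-0.738)·(1.91,1.32) + 0.738·(2.01,3.68) = (1.9838,3.0617)
  v2: (1-0.738)·(0.18,2.8) + 0.738·(-0.4,5.01) = (-0.2480,4.4310)
  v3: (1-0.738)·(-2.76,2.2) + 0.738·(-3.34,4.05) = (-3.1880,3.5653)
  v4: (1-0.738)·(-2.99,-0.08) + 0.738·(-3.55,1.8) = (-3.4033,1.3074)
  v5: (1-0.738)·(-2.01,-1.83) + 0.738·(-3.64,-0.88) = (-3.2129,-1.1289)
  v6: (1-0.738)·(0.54,-3.88) + 0.738·(0.01,-2.55) = (0.1489,-2.8985)
  v7: (1-0.738)·(2.66,-0.99) + 0.738·(2.21,0.83) = (2.3279,0.3532)
Shoelace sum Σ(x_i·y_{i+1} − x_{i+1}·y_i):
  i=1: 1.9838·4.4310 − -0.2480·3.0617 = +9.5496 (running +9.5496)
  i=2: -0.2480·3.5653 − -3.1880·4.4310 = +13.2418 (running +22.7914)
  i=3: -3.1880·1.3074 − -3.4033·3.5653 = +7.9655 (running +30.7569)
  i=4: -3.4033·-1.1289 − -3.2129·1.3074 = +8.0427 (running +38.7996)
  i=5: -3.2129·-2.8985 − 0.1489·-1.1289 = +9.4806 (running +48.2803)
  i=6: 0.1489·0.3532 − 2.3279·-2.8985 = +6.7999 (running +55.0802)
  i=7: 2.3279·3.0617 − 1.9838·0.3532 = +6.4267 (running +61.5068)
Area = |Σ|/2 = |61.5068|/2 = 30.7534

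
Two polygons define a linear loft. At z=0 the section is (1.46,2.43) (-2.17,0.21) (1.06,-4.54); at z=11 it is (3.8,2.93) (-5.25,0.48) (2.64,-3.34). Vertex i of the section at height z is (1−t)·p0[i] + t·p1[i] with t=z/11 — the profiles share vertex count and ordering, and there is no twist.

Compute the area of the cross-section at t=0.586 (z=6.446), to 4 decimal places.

Area at t=0.586: 21.3281

Cross-section at t=0.586: each vertex is (1-t)·p0[i] + t·p1[i].
  v1: (1-0.586)·(1.46,2.43) + 0.586·(3.8,2.93) = (2.8312,2.7230)
  v2: (1-0.586)·(-2.17,0.21) + 0.586·(-5.25,0.48) = (-3.9749,0.3682)
  v3: (1-0.586)·(1.06,-4.54) + 0.586·(2.64,-3.34) = (1.9859,-3.8368)
Shoelace sum Σ(x_i·y_{i+1} − x_{i+1}·y_i):
  i=1: 2.8312·0.3682 − -3.9749·2.7230 = +11.8661 (running +11.8661)
  i=2: -3.9749·-3.8368 − 1.9859·0.3682 = +14.5196 (running +26.3857)
  i=3: 1.9859·2.7230 − 2.8312·-3.8368 = +16.2705 (running +42.6561)
Area = |Σ|/2 = |42.6561|/2 = 21.3281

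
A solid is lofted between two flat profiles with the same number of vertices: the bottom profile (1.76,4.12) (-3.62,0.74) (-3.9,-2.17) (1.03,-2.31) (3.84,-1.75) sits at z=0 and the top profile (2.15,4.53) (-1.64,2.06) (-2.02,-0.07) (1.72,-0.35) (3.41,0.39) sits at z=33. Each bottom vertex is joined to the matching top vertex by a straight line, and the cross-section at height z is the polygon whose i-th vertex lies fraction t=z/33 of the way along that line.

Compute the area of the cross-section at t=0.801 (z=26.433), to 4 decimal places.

Cross-section at t=0.801: each vertex is (1-t)·p0[i] + t·p1[i].
  v1: (1-0.801)·(1.76,4.12) + 0.801·(2.15,4.53) = (2.0724,4.4484)
  v2: (1-0.801)·(-3.62,0.74) + 0.801·(-1.64,2.06) = (-2.0340,1.7973)
  v3: (1-0.801)·(-3.9,-2.17) + 0.801·(-2.02,-0.07) = (-2.3941,-0.4879)
  v4: (1-0.801)·(1.03,-2.31) + 0.801·(1.72,-0.35) = (1.5827,-0.7400)
  v5: (1-0.801)·(3.84,-1.75) + 0.801·(3.41,0.39) = (3.4956,-0.0359)
Shoelace sum Σ(x_i·y_{i+1} − x_{i+1}·y_i):
  i=1: 2.0724·1.7973 − -2.0340·4.4484 = +12.7729 (running +12.7729)
  i=2: -2.0340·-0.4879 − -2.3941·1.7973 = +5.2954 (running +18.0683)
  i=3: -2.3941·-0.7400 − 1.5827·-0.4879 = +2.5439 (running +20.6122)
  i=4: 1.5827·-0.0359 − 3.4956·-0.7400 = +2.5301 (running +23.1423)
  i=5: 3.4956·4.4484 − 2.0724·-0.0359 = +15.6240 (running +38.7664)
Area = |Σ|/2 = |38.7664|/2 = 19.3832

Area at t=0.801: 19.3832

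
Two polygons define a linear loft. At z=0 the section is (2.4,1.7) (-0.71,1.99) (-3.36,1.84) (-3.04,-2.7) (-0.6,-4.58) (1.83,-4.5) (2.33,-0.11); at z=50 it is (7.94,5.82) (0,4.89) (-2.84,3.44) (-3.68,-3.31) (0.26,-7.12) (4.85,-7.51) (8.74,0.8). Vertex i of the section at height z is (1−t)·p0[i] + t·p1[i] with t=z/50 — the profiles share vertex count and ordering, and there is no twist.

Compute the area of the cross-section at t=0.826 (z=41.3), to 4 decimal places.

Cross-section at t=0.826: each vertex is (1-t)·p0[i] + t·p1[i].
  v1: (1-0.826)·(2.4,1.7) + 0.826·(7.94,5.82) = (6.9760,5.1031)
  v2: (1-0.826)·(-0.71,1.99) + 0.826·(0,4.89) = (-0.1235,4.3854)
  v3: (1-0.826)·(-3.36,1.84) + 0.826·(-2.84,3.44) = (-2.9305,3.1616)
  v4: (1-0.826)·(-3.04,-2.7) + 0.826·(-3.68,-3.31) = (-3.5686,-3.2039)
  v5: (1-0.826)·(-0.6,-4.58) + 0.826·(0.26,-7.12) = (0.1104,-6.6780)
  v6: (1-0.826)·(1.83,-4.5) + 0.826·(4.85,-7.51) = (4.3245,-6.9863)
  v7: (1-0.826)·(2.33,-0.11) + 0.826·(8.74,0.8) = (7.6247,0.6417)
Shoelace sum Σ(x_i·y_{i+1} − x_{i+1}·y_i):
  i=1: 6.9760·4.3854 − -0.1235·5.1031 = +31.2232 (running +31.2232)
  i=2: -0.1235·3.1616 − -2.9305·4.3854 = +12.4607 (running +43.6839)
  i=3: -2.9305·-3.2039 − -3.5686·3.1616 = +20.6715 (running +64.3554)
  i=4: -3.5686·-6.6780 − 0.1104·-3.2039 = +24.1851 (running +88.5405)
  i=5: 0.1104·-6.9863 − 4.3245·-6.6780 = +28.1083 (running +116.6488)
  i=6: 4.3245·0.6417 − 7.6247·-6.9863 = +56.0427 (running +172.6915)
  i=7: 7.6247·5.1031 − 6.9760·0.6417 = +34.4333 (running +207.1248)
Area = |Σ|/2 = |207.1248|/2 = 103.5624

Area at t=0.826: 103.5624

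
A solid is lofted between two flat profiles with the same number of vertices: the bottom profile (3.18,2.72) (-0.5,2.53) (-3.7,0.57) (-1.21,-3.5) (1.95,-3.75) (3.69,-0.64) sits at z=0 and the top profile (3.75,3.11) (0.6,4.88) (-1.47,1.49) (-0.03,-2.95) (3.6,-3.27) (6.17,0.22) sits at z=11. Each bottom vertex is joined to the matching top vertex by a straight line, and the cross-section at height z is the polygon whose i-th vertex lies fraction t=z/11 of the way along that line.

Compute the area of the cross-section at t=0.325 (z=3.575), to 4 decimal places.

Area at t=0.325: 36.1340

Cross-section at t=0.325: each vertex is (1-t)·p0[i] + t·p1[i].
  v1: (1-0.325)·(3.18,2.72) + 0.325·(3.75,3.11) = (3.3653,2.8468)
  v2: (1-0.325)·(-0.5,2.53) + 0.325·(0.6,4.88) = (-0.1425,3.2938)
  v3: (1-0.325)·(-3.7,0.57) + 0.325·(-1.47,1.49) = (-2.9753,0.8690)
  v4: (1-0.325)·(-1.21,-3.5) + 0.325·(-0.03,-2.95) = (-0.8265,-3.3213)
  v5: (1-0.325)·(1.95,-3.75) + 0.325·(3.6,-3.27) = (2.4863,-3.5940)
  v6: (1-0.325)·(3.69,-0.64) + 0.325·(6.17,0.22) = (4.4960,-0.3605)
Shoelace sum Σ(x_i·y_{i+1} − x_{i+1}·y_i):
  i=1: 3.3653·3.2938 − -0.1425·2.8468 = +11.4900 (running +11.4900)
  i=2: -0.1425·0.8690 − -2.9753·3.2938 = +9.6759 (running +21.1659)
  i=3: -2.9753·-3.3213 − -0.8265·0.8690 = +10.5998 (running +31.7656)
  i=4: -0.8265·-3.5940 − 2.4863·-3.3213 = +11.2279 (running +42.9935)
  i=5: 2.4863·-0.3605 − 4.4960·-3.5940 = +15.2623 (running +58.2559)
  i=6: 4.4960·2.8468 − 3.3653·-0.3605 = +14.0122 (running +72.2680)
Area = |Σ|/2 = |72.2680|/2 = 36.1340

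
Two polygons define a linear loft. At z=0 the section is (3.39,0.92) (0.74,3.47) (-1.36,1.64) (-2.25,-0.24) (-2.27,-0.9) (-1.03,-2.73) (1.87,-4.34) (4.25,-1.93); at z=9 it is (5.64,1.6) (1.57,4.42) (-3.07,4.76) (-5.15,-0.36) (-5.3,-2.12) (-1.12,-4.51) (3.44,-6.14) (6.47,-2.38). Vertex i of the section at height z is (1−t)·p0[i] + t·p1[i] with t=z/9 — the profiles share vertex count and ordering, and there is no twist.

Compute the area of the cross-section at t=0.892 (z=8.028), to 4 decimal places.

Area at t=0.892: 80.9144

Cross-section at t=0.892: each vertex is (1-t)·p0[i] + t·p1[i].
  v1: (1-0.892)·(3.39,0.92) + 0.892·(5.64,1.6) = (5.3970,1.5266)
  v2: (1-0.892)·(0.74,3.47) + 0.892·(1.57,4.42) = (1.4804,4.3174)
  v3: (1-0.892)·(-1.36,1.64) + 0.892·(-3.07,4.76) = (-2.8853,4.4230)
  v4: (1-0.892)·(-2.25,-0.24) + 0.892·(-5.15,-0.36) = (-4.8368,-0.3470)
  v5: (1-0.892)·(-2.27,-0.9) + 0.892·(-5.3,-2.12) = (-4.9728,-1.9882)
  v6: (1-0.892)·(-1.03,-2.73) + 0.892·(-1.12,-4.51) = (-1.1103,-4.3178)
  v7: (1-0.892)·(1.87,-4.34) + 0.892·(3.44,-6.14) = (3.2704,-5.9456)
  v8: (1-0.892)·(4.25,-1.93) + 0.892·(6.47,-2.38) = (6.2302,-2.3314)
Shoelace sum Σ(x_i·y_{i+1} − x_{i+1}·y_i):
  i=1: 5.3970·4.3174 − 1.4804·1.5266 = +21.0411 (running +21.0411)
  i=2: 1.4804·4.4230 − -2.8853·4.3174 = +19.0048 (running +40.0459)
  i=3: -2.8853·-0.3470 − -4.8368·4.4230 = +22.3947 (running +62.4406)
  i=4: -4.8368·-1.9882 − -4.9728·-0.3470 = +7.8910 (running +70.3316)
  i=5: -4.9728·-4.3178 − -1.1103·-1.9882 = +19.2637 (running +89.5953)
  i=6: -1.1103·-5.9456 − 3.2704·-4.3178 = +20.7223 (running +110.3175)
  i=7: 3.2704·-2.3314 − 6.2302·-5.9456 = +29.4178 (running +139.7353)
  i=8: 6.2302·1.5266 − 5.3970·-2.3314 = +22.0934 (running +161.8287)
Area = |Σ|/2 = |161.8287|/2 = 80.9144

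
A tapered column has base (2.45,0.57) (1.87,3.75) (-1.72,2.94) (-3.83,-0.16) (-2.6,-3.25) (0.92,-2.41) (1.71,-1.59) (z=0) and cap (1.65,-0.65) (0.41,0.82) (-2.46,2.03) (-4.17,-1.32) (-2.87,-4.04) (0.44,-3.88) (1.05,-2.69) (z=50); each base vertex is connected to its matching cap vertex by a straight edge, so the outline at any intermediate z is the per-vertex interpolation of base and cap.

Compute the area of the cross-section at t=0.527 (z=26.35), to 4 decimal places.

Area at t=0.527: 27.1820

Cross-section at t=0.527: each vertex is (1-t)·p0[i] + t·p1[i].
  v1: (1-0.527)·(2.45,0.57) + 0.527·(1.65,-0.65) = (2.0284,-0.0729)
  v2: (1-0.527)·(1.87,3.75) + 0.527·(0.41,0.82) = (1.1006,2.2059)
  v3: (1-0.527)·(-1.72,2.94) + 0.527·(-2.46,2.03) = (-2.1100,2.4604)
  v4: (1-0.527)·(-3.83,-0.16) + 0.527·(-4.17,-1.32) = (-4.0092,-0.7713)
  v5: (1-0.527)·(-2.6,-3.25) + 0.527·(-2.87,-4.04) = (-2.7423,-3.6663)
  v6: (1-0.527)·(0.92,-2.41) + 0.527·(0.44,-3.88) = (0.6670,-3.1847)
  v7: (1-0.527)·(1.71,-1.59) + 0.527·(1.05,-2.69) = (1.3622,-2.1697)
Shoelace sum Σ(x_i·y_{i+1} − x_{i+1}·y_i):
  i=1: 2.0284·2.2059 − 1.1006·-0.0729 = +4.5547 (running +4.5547)
  i=2: 1.1006·2.4604 − -2.1100·2.2059 = +7.3623 (running +11.9170)
  i=3: -2.1100·-0.7713 − -4.0092·2.4604 = +11.4918 (running +23.4088)
  i=4: -4.0092·-3.6663 − -2.7423·-0.7713 = +12.5838 (running +35.9926)
  i=5: -2.7423·-3.1847 − 0.6670·-3.6663 = +11.1789 (running +47.1715)
  i=6: 0.6670·-2.1697 − 1.3622·-3.1847 = +2.8908 (running +50.0623)
  i=7: 1.3622·-0.0729 − 2.0284·-2.1697 = +4.3017 (running +54.3640)
Area = |Σ|/2 = |54.3640|/2 = 27.1820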